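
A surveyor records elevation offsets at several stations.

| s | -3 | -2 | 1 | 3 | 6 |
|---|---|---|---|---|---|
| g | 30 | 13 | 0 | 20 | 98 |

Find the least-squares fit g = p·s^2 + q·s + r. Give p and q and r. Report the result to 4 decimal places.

Forming XᵀX = [[1475, 209, 59]; [209, 59, 5]; [59, 5, 5]] and Xᵀg = [4030, 532, 161]ᵀ gives XᵀX·[p, q, r]ᵀ = Xᵀg.
Row-reducing yields p = 12371/4074, q = -3187/2037, r = -401/194.

p = 3.0366, q = -1.5646, r = -2.0670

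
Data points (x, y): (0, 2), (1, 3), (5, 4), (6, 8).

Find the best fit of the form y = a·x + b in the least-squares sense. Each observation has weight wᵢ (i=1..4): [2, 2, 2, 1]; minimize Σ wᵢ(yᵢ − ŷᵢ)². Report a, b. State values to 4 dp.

a = 0.6507, b = 2.0411

Setting ∂/∂a … = 0 gives: 88·a + 18·b = 94;  18·a + 7·b = 26.
Δ = 88·7 − 18² = 292.
a = (94·7 − 18·26)/292 = 95/146; b = (88·26 − 18·94)/292 = 149/73.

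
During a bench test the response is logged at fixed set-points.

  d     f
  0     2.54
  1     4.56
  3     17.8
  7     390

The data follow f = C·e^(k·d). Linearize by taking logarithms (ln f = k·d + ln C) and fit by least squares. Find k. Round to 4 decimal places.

k = 0.7255

Let Y = ln f. Fitting Y = k·d + ln C by least squares:
Σd = 11.0000, Σ(d)² = 59.0000, Σln f = 11.2948, Σd·ln f = 51.9179.
Equations: 59.0000·k + 11.0000·ln C = 51.9179;  11.0000·k + 4·ln C = 11.2948.
Solving (det = 115.0000): k = 0.72547, ln C = 0.82868.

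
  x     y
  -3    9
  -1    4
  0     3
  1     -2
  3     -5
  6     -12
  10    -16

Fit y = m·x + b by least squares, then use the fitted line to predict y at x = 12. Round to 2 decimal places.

Forming MᵀM = [[156, 16]; [16, 7]] and Mᵀy = [-280, -19]ᵀ gives MᵀM·[m, b]ᵀ = Mᵀy.
Eliminating b: 7·(row 1) − 16·(row 2) gives 836·m = 7·(-280) − 16·(-19) = -1656, so m = -414/209.
Then b = ((-19) − 16·(-414/209))/7 = 379/209.
At x = 12: ŷ = (-414/209)·(12) + (379/209)·(1) = -4589/209.

ŷ = -21.96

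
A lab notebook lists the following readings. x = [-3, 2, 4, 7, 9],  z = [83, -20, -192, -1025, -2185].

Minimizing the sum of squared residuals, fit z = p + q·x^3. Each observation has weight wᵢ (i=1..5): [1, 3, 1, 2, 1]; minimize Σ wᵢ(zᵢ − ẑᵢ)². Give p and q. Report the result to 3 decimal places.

p = 3.068, q = -3.000

Sums needed: Σwᵢ·1 = 8, Σwᵢ·x^3 = 1476, Σwᵢ·x^3·x^3 = 771756.
For AᵀWz: Σwᵢ·z = -4404, Σwᵢ·x^3·z = -2311024.
So AᵀWA·[p, q]ᵀ = AᵀWz: [[8, 1476]; [1476, 771756]]·[p, q]ᵀ = [-4404, -2311024]ᵀ.
Δ = 8·771756 − 1476² = 3995472.
p = ((-4404)·771756 − 1476·(-2311024))/3995472 = 255375/83239; q = (8·(-2311024) − 1476·(-4404))/3995472 = -749243/249717.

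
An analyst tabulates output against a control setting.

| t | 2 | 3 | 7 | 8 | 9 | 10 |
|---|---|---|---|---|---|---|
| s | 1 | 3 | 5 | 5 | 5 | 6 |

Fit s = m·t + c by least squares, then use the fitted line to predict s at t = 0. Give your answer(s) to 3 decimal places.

The normal system MᵀM·[m, c]ᵀ = Mᵀs is [[307, 39]; [39, 6]]·[m, c]ᵀ = [191, 25]ᵀ.
Eliminating c: 6·(row 1) − 39·(row 2) gives 321·m = 6·191 − 39·25 = 171, so m = 57/107.
Then c = (25 − 39·(57/107))/6 = 226/321.
At t = 0: ŝ = (57/107)·(0) + (226/321)·(1) = 226/321.

ŝ = 0.704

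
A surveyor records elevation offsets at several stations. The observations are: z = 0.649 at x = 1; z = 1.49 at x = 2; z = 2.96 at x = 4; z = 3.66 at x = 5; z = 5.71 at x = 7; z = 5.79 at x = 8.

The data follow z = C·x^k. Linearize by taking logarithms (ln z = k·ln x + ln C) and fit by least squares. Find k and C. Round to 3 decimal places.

With ln zᵢ as the transformed response and ln xᵢ as the regressor:
XᵀX = [[13.1032, 7.7142]; [7.7142, 6]], rhs = [10.9110, 5.8475]ᵀ  (here Σln x = 7.7142, Σ(ln x)² = 13.1032, Σln z = 5.8475, Σln x·ln z = 10.9110).
Slope k = (n·Σln x·ln z − Σln x·Σln z)/(n·Σ(ln x)² − (Σln x)²) = (6·10.9110 − 7.7142·5.8475)/19.1098 = 1.06527; ln C = (Σln z − k·Σln x)/n = -0.39505, so C = exp(-0.39505) = 0.67365.

k = 1.065, C = 0.674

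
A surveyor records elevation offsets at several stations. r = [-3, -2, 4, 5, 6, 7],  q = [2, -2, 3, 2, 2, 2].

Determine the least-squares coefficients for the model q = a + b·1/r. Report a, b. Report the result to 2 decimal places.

a = 1.55, b = 4.33

The normal equations are: 6·a + (-31/420)·b = 9;  (-31/420)·a + (90281/176400)·b = 883/420.
Eliminating b: (90281/176400)·(row 1) − (-31/420)·(row 2) gives (21629/7056)·a = (90281/176400)·9 − (-31/420)·(883/420) = 59993/12600, so a = 839902/540725.
Then b = ((883/420) − (-31/420)·(839902/540725))/(90281/176400) = 468468/108145.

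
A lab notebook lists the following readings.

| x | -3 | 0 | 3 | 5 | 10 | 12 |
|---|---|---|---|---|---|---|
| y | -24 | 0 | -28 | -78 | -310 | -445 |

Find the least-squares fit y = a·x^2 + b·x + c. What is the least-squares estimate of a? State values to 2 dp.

a = -3.04

The normal system AᵀA·[a, b, c]ᵀ = Aᵀy is [[31523, 2853, 287]; [2853, 287, 27]; [287, 27, 6]]·[a, b, c]ᵀ = [-97498, -8842, -885]ᵀ.
Solving the 3×3 system (Gaussian elimination) gives a = -4625343/1520288, b = -999193/1520288, c = 749731/760144.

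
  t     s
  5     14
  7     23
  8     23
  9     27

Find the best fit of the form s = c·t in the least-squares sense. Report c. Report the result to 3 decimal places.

Normal-equation sums: Σt·t = 219.
For Aᵀs: Σt·s = 658.
Hence c = 658 / 219 ≈ 3.00457.

c = 3.005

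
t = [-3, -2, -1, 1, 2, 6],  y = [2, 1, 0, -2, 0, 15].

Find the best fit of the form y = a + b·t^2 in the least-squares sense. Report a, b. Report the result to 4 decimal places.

a = -1.5115, b = 0.4558

Entries of AᵀA: Σ1 = 6, Σt^2 = 55, Σt^2·t^2 = 1411.
Moment sums: Σy = 16, Σt^2·y = 560.
Eliminating b: 1411·(row 1) − 55·(row 2) gives 5441·a = 1411·16 − 55·560 = -8224, so a = -8224/5441.
Then b = (560 − 55·(-8224/5441))/1411 = 2480/5441.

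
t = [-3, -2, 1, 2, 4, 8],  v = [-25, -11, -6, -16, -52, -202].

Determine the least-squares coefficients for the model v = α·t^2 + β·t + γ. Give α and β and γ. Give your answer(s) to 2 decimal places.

α = -3.00, β = -1.03, γ = -1.23

Compute the Gram sums: Σt^2·t^2 = 4466, Σt^2·t = 550, Σt^2 = 98, Σt·t = 98, Σt = 10, Σ1 = 6.
For Aᵀv: Σt^2·v = -14099, Σt·v = -1765, Σv = -312.
Solving the 3×3 system (Gaussian elimination) gives α = -62711/20884, β = -21545/20884, γ = -6445/5221.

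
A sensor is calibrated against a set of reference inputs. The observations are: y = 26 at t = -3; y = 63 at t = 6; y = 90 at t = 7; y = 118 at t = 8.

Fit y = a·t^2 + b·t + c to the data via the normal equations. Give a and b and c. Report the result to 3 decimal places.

a = 2.115, b = -2.167, c = 0.451

The normal system MᵀM·[a, b, c]ᵀ = Mᵀy is [[7874, 1044, 158]; [1044, 158, 18]; [158, 18, 4]]·[a, b, c]ᵀ = [14464, 1874, 297]ᵀ.
Solving the 3×3 system (Gaussian elimination) gives a = 31415/14852, b = -32185/14852, c = 6701/14852.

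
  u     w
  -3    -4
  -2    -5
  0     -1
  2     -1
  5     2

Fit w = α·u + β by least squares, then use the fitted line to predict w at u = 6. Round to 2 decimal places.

ŵ = 2.77

Normal-equation sums: Σu·u = 42, Σu = 2, Σ1 = 5.
For Mᵀw: Σu·w = 30, Σw = -9.
So MᵀM·[α, β]ᵀ = Mᵀw: [[42, 2]; [2, 5]]·[α, β]ᵀ = [30, -9]ᵀ.
Determinant 42·5 − 2² = 206.
α = (30·5 − 2·(-9))/206 = 84/103; β = (42·(-9) − 2·30)/206 = -219/103.
At u = 6: ŵ = (84/103)·(6) + (-219/103)·(1) = 285/103.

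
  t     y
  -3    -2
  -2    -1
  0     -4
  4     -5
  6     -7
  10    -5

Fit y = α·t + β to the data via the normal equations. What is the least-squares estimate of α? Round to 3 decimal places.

α = -0.345

With design matrix M, MᵀM = [[165, 15]; [15, 6]] and Mᵀy = [-104, -24]ᵀ.
Δ = 165·6 − 15² = 765.
α = ((-104)·6 − 15·(-24))/765 = -88/255; β = (165·(-24) − 15·(-104))/765 = -160/51.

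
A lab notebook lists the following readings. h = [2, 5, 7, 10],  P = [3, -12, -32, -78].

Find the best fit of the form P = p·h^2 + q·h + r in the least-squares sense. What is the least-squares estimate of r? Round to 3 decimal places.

From the data, Σh^2·h^2 = 13042, Σh^2·h = 1476, Σh^2 = 178, Σh·h = 178, Σh = 24, Σ1 = 4.
And Σh^2·P = -9656, Σh·P = -1058, ΣP = -119.
XᵀX·[p, q, r]ᵀ = XᵀP becomes [[13042, 1476, 178]; [1476, 178, 24]; [178, 24, 4]]·[p, q, r]ᵀ = [-9656, -1058, -119]ᵀ.
Row-reducing yields p = -31/30, q = 194/85, r = 259/102.

r = 2.539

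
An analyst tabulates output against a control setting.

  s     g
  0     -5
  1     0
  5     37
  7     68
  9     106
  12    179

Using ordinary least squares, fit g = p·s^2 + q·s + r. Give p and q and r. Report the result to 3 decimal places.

p = 0.990, q = 3.429, r = -4.746

Forming XᵀX = [[30324, 2926, 300]; [2926, 300, 34]; [300, 34, 6]] and Xᵀg = [38619, 3763, 385]ᵀ gives XᵀX·[p, q, r]ᵀ = Xᵀg.
Solving the 3×3 system (Gaussian elimination) gives p = 210337/212550, q = 242979/70850, r = -504434/106275.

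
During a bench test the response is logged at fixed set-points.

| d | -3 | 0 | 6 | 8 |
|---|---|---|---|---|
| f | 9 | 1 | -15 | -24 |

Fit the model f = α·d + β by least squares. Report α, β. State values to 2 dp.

XᵀX·[α, β]ᵀ = Xᵀf reads: 109·α + 11·β = -309;  11·α + 4·β = -29.
(Σd·d = 109, Σd = 11, Σ1 = 4, Σd·f = -309, Σf = -29.)
Eliminating β: 4·(row 1) − 11·(row 2) gives 315·α = 4·(-309) − 11·(-29) = -917, so α = -131/45.
Then β = ((-29) − 11·(-131/45))/4 = 34/45.

α = -2.91, β = 0.76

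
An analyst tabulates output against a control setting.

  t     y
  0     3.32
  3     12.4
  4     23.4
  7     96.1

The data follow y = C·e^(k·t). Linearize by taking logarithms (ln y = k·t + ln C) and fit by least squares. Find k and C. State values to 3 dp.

k = 0.484, C = 3.207

Let Y = ln y. Fitting Y = k·t + ln C by least squares:
AᵀA = [[74.0000, 14.0000]; [14.0000, 4]], rhs = [52.1218, 11.4358]ᵀ  (here Σt = 14.0000, Σ(t)² = 74.0000, Σln y = 11.4358, Σt·ln y = 52.1218).
Slope k = (n·Σt·ln y − Σt·Σln y)/(n·Σ(t)² − (Σt)²) = (4·52.1218 − 14.0000·11.4358)/100.0000 = 0.48386; ln C = (Σln y − k·Σt)/n = 1.16544, so C = exp(1.16544) = 3.20732.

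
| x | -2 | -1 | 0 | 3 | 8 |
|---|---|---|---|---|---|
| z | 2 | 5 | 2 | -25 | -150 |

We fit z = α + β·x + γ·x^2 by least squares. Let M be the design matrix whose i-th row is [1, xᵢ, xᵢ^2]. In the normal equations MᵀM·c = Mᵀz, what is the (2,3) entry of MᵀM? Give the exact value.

Row 2 ↔ basis x, column 3 ↔ basis x^2, so (MᵀM)_{2,3} = Σᵢ (x)·(x^2) = (-2)·(4) + (-1)·(1) + (0)·(0) + (3)·(9) + (8)·(64) = 530.

530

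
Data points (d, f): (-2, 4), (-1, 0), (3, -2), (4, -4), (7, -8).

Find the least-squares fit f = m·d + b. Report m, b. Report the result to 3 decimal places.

m = -1.168, b = 0.569

The normal system AᵀA·[m, b]ᵀ = Aᵀf is [[79, 11]; [11, 5]]·[m, b]ᵀ = [-86, -10]ᵀ.
Eliminating b: 5·(row 1) − 11·(row 2) gives 274·m = 5·(-86) − 11·(-10) = -320, so m = -160/137.
Then b = ((-10) − 11·(-160/137))/5 = 78/137.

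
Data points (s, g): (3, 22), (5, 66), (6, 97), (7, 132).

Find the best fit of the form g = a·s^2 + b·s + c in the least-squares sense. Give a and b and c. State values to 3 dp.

Sums needed: Σs^2·s^2 = 4403, Σs^2·s = 711, Σs^2 = 119, Σs·s = 119, Σs = 21, Σ1 = 4.
Moment sums: Σs^2·g = 11808, Σs·g = 1902, Σg = 317.
Row-reducing yields a = 59/22, b = 81/110, c = -22/5.

a = 2.682, b = 0.736, c = -4.400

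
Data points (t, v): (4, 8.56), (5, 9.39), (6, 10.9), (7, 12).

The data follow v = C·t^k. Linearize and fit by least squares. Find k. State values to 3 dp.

k = 0.620

Taking logs, ln v = k·ln t + ln C, so regress ln v on ln t.
AᵀA = [[11.5091, 6.7334]; [6.7334, 4]], rhs = [15.6966, 9.2604]ᵀ  (here Σln t = 6.7334, Σ(ln t)² = 11.5091, Σln v = 9.2604, Σln t·ln v = 15.6966).
Δ = 11.5091·4 − (6.7334)² = 0.6976; k = (15.6966·4 − 6.7334·9.2604)/0.6976 = 0.61958, ln C = (11.5091·9.2604 − 6.7334·15.6966)/0.6976 = 1.27213.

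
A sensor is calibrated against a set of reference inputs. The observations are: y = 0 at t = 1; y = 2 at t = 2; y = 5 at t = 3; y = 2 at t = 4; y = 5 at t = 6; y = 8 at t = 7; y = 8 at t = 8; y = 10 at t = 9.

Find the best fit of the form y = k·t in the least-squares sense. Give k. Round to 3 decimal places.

k = 1.027

From the data, Σt·t = 260.
Right-hand side: Σt·y = 267.
So AᵀA·[k]ᵀ = Aᵀy: [[260]]·[k]ᵀ = [267]ᵀ.
k = 267/260 = 1.02692.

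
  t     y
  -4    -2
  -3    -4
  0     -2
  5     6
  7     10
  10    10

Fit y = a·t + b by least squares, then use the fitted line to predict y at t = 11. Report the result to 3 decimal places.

ŷ = 12.211

MᵀM·[a, b]ᵀ = Mᵀy reads: 199·a + 15·b = 220;  15·a + 6·b = 18.
Eliminating b: 6·(row 1) − 15·(row 2) gives 969·a = 6·220 − 15·18 = 1050, so a = 350/323.
Then b = (18 − 15·(350/323))/6 = 94/323.
At t = 11: ŷ = (350/323)·(11) + (94/323)·(1) = 232/19.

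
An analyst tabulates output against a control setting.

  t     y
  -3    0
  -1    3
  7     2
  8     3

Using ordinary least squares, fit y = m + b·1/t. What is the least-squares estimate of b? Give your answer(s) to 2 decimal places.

b = -0.24

Sums needed: Σ1 = 4, Σ1/t = -179/168, Σ1/t·1/t = 32377/28224.
And Σy = 8, Σ1/t·y = -131/56.
Determinant 4·(32377/28224) − (-179/168)² = 32489/9408.
m = (8·(32377/28224) − (-179/168)·(-131/56))/(32489/9408) = 188669/97467; b = (4·(-131/56) − (-179/168)·8)/(32489/9408) = -7840/32489.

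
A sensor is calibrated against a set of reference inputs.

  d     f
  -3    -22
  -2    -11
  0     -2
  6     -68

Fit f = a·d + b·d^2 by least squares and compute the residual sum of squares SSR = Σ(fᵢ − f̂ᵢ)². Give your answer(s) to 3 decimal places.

SSR = 4.171

The normal system AᵀA·[a, b]ᵀ = Aᵀf is [[49, 181]; [181, 1393]]·[a, b]ᵀ = [-320, -2690]ᵀ.
Eliminating b: 1393·(row 1) − 181·(row 2) gives 35496·a = 1393·(-320) − 181·(-2690) = 41130, so a = 2285/1972.
Then b = ((-2690) − 181·(2285/1972))/1393 = -4105/1972.
Residuals: 104/493, -351/986, -2, -13/986; SSR = 4113/986.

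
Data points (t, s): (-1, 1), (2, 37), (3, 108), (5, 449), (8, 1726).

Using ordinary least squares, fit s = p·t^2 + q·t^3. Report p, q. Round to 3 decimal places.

p = 3.002, q = 2.996

Setting ∂/∂p … = 0 gives: 4819·p + 36167·q = 122810;  36167·p + 278563·q = 943048.
(Σt^2·t^2 = 4819, Σt^2·t^3 = 36167, Σt^3·t^3 = 278563, Σt^2·s = 122810, Σt^3·s = 943048.)
Eliminating q: 278563·(row 1) − 36167·(row 2) gives 34343208·p = 278563·122810 − 36167·943048 = 103105014, so p = 17184169/5723868.
Then q = (943048 − 36167·(17184169/5723868))/278563 = 17146507/5723868.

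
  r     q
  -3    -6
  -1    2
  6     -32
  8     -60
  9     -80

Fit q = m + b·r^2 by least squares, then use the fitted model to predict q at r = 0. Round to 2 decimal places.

q̂ = 3.50

The normal equations are: 5·m + 191·b = -176;  191·m + 12035·b = -11524.
(Σ1 = 5, Σr^2 = 191, Σr^2·r^2 = 12035, Σq = -176, Σr^2·q = -11524.)
det = 5·12035 − 191² = 23694.
m = ((-176)·12035 − 191·(-11524))/23694 = 41462/11847; b = (5·(-11524) − 191·(-176))/23694 = -12002/11847.
At r = 0: q̂ = (41462/11847)·(1) + (-12002/11847)·(0) = 41462/11847.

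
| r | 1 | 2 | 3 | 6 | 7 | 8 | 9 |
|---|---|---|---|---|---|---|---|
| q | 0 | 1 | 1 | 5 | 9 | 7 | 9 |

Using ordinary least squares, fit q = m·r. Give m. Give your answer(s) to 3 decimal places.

Sums needed: Σr·r = 244.
Moment sums: Σr·q = 235.
Hence m = 235 / 244 ≈ 0.963115.

m = 0.963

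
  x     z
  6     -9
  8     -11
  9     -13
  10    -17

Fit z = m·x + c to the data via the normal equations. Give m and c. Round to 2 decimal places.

m = -1.89, c = 3.06

Compute the Gram sums: Σx·x = 281, Σx = 33, Σ1 = 4.
Moment sums: Σx·z = -429, Σz = -50.
AᵀA·[m, c]ᵀ = Aᵀz becomes [[281, 33]; [33, 4]]·[m, c]ᵀ = [-429, -50]ᵀ.
Eliminating c: 4·(row 1) − 33·(row 2) gives 35·m = 4·(-429) − 33·(-50) = -66, so m = -66/35.
Then c = ((-50) − 33·(-66/35))/4 = 107/35.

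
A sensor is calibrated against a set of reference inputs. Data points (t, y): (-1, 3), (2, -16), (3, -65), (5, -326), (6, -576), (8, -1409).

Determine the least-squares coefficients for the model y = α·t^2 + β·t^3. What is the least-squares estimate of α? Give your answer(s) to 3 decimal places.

α = 1.910

The normal system MᵀM·[α, β]ᵀ = Mᵀy is [[6115, 43943]; [43943, 325219]]·[α, β]ᵀ = [-119708, -888460]ᵀ.
det = 6115·325219 − 43943² = 57726936.
α = ((-119708)·325219 − 43943·(-888460))/57726936 = 4595072/2405289; β = (6115·(-888460) − 43943·(-119708))/57726936 = -7191844/2405289.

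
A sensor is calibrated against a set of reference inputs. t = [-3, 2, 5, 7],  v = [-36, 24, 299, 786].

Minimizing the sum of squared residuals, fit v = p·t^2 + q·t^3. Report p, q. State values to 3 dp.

The normal system XᵀX·[p, q]ᵀ = Xᵀv is [[3123, 19721]; [19721, 134067]]·[p, q]ᵀ = [45761, 308137]ᵀ.
Δ = 3123·134067 − 19721² = 29773400.
p = (45761·134067 − 19721·308137)/29773400 = 5827021/2977340; q = (3123·308137 − 19721·45761)/29773400 = 5985917/2977340.

p = 1.957, q = 2.010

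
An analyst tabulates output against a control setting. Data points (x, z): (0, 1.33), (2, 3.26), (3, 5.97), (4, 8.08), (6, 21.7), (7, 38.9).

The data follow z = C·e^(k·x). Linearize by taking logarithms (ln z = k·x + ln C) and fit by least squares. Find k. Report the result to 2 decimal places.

k = 0.48

With ln zᵢ as the transformed response and xᵢ as the regressor:
Sums: Σx = 22.0000, Σ(x)² = 114.0000, Σln z = 12.0814, Σx·ln z = 60.1721.
Normal system: [[114.0000, 22.0000]; [22.0000, 6]]·[k, ln C]ᵀ = [60.1721, 12.0814]ᵀ.
Solving (det = 200.0000): k = 0.47621, ln C = 0.26744.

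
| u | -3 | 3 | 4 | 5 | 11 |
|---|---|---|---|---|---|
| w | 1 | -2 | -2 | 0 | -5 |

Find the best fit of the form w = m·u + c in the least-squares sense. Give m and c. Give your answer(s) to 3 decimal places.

m = -0.400, c = 0.000

Entries of AᵀA: Σu·u = 180, Σu = 20, Σ1 = 5.
Moment sums: Σu·w = -72, Σw = -8.
Normal equations: [[180, 20]; [20, 5]]·[m, c]ᵀ = [-72, -8]ᵀ.
det = 180·5 − 20² = 500.
m = ((-72)·5 − 20·(-8))/500 = -2/5; c = (180·(-8) − 20·(-72))/500 = 0.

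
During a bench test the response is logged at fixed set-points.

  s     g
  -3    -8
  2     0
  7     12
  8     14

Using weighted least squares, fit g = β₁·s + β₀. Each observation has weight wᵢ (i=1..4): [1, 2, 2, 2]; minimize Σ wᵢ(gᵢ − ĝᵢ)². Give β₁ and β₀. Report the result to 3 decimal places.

β₁ = 2.092, β₀ = -2.978

Compute the Gram sums: Σwᵢ·s·s = 243, Σwᵢ·s = 31, Σwᵢ·1 = 7.
For AᵀWg: Σwᵢ·s·g = 416, Σwᵢ·g = 44.
So AᵀWA·[β₁, β₀]ᵀ = AᵀWg: [[243, 31]; [31, 7]]·[β₁, β₀]ᵀ = [416, 44]ᵀ.
Δ = 243·7 − 31² = 740.
β₁ = (416·7 − 31·44)/740 = 387/185; β₀ = (243·44 − 31·416)/740 = -551/185.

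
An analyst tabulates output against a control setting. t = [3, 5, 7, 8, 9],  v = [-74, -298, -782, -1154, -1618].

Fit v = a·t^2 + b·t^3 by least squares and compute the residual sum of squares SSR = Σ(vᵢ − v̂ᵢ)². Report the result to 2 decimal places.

SSR = 18.03

Sums needed: Σt^2·t^2 = 13764, Σt^2·t^3 = 111992, Σt^3·t^3 = 927588.
And Σt^2·v = -251348, Σt^3·v = -2077844.
So XᵀX·[a, b]ᵀ = Xᵀv: [[13764, 111992]; [111992, 927588]]·[a, b]ᵀ = [-251348, -2077844]ᵀ.
Eliminating b: 927588·(row 1) − 111992·(row 2) gives 225113168·a = 927588·(-251348) − 111992·(-2077844) = -445483376, so a = -27842711/14069573.
Then b = ((-2077844) − 111992·(-27842711/14069573))/927588 = -28154975/14069573.
Residuals: -4339954/2009939, 22706896/14069573, 2720454/2009939, -39006538/14069573, 15667252/14069573; SSR = 253607084/14069573.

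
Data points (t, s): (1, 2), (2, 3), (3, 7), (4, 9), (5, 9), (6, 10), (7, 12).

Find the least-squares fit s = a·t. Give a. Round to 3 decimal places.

a = 1.814

MᵀM·[a]ᵀ = Mᵀs reads: 140·a = 254.
a = 254/140 = 1.81429.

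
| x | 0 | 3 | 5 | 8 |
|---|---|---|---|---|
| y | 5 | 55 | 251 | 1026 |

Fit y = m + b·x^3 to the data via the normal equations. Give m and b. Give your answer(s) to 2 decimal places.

Entries of AᵀA: Σ1 = 4, Σx^3 = 664, Σx^3·x^3 = 278498.
For Aᵀy: Σy = 1337, Σx^3·y = 558172.
Normal equations: [[4, 664]; [664, 278498]]·[m, b]ᵀ = [1337, 558172]ᵀ.
det = 4·278498 − 664² = 673096.
m = (1337·278498 − 664·558172)/673096 = 862809/336548; b = (4·558172 − 664·1337)/673096 = 168115/84137.

m = 2.56, b = 2.00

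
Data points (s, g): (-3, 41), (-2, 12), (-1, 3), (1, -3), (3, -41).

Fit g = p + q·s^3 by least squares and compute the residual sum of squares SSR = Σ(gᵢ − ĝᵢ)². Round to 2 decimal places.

The normal system AᵀA·[p, q]ᵀ = Aᵀg is [[5, -8]; [-8, 1524]]·[p, q]ᵀ = [12, -2316]ᵀ.
Determinant 5·1524 − (-8)² = 7556.
p = (12·1524 − (-8)·(-2316))/7556 = -60/1889; q = (5·(-2316) − (-8)·12)/7556 = -2871/1889.
Residuals: -8/1889, -240/1889, 2856/1889, -2736/1889, 128/1889; SSR = 8320/1889.

SSR = 4.40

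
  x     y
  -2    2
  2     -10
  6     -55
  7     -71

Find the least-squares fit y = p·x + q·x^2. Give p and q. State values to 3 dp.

p = -3.028, q = -1.019

From the data, Σx·x = 93, Σx·x^2 = 559, Σx^2·x^2 = 3729.
And Σx·y = -851, Σx^2·y = -5491.
Eliminating q: 3729·(row 1) − 559·(row 2) gives 34316·p = 3729·(-851) − 559·(-5491) = -103910, so p = -51955/17158.
Then q = ((-5491) − 559·(-51955/17158))/3729 = -17477/17158.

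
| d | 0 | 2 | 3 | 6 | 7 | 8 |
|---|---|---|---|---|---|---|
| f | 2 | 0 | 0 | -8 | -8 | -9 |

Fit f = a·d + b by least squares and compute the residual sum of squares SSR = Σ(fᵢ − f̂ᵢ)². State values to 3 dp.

SSR = 6.723

With design matrix X, XᵀX = [[162, 26]; [26, 6]] and Xᵀf = [-176, -23]ᵀ.
Eliminating b: 6·(row 1) − 26·(row 2) gives 296·a = 6·(-176) − 26·(-23) = -458, so a = -229/148.
Then b = ((-23) − 26·(-229/148))/6 = 425/148.
Residuals: -129/148, 33/148, 131/74, -235/148, -3/74, 75/148; SSR = 995/148.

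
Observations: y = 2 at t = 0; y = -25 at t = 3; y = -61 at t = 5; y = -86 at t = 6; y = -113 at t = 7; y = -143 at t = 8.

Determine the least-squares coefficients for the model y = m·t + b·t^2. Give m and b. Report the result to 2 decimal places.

Forming XᵀX = [[183, 1223]; [1223, 8499]] and Xᵀy = [-2831, -19535]ᵀ gives XᵀX·[m, b]ᵀ = Xᵀy.
Eliminating b: 8499·(row 1) − 1223·(row 2) gives 59588·m = 8499·(-2831) − 1223·(-19535) = -169364, so m = -42341/14897.
Then b = ((-19535) − 1223·(-42341/14897))/8499 = -28148/14897.

m = -2.84, b = -1.89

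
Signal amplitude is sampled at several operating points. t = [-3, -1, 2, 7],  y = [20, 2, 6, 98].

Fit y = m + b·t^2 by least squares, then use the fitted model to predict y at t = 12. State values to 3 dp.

ŷ = 288.851

Forming XᵀX = [[4, 63]; [63, 2499]] and Xᵀy = [126, 5008]ᵀ gives XᵀX·[m, b]ᵀ = Xᵀy.
Δ = 4·2499 − 63² = 6027.
m = (126·2499 − 63·5008)/6027 = -30/287; b = (4·5008 − 63·126)/6027 = 12094/6027.
At t = 12: ŷ = (-30/287)·(1) + (12094/6027)·(144) = 580302/2009.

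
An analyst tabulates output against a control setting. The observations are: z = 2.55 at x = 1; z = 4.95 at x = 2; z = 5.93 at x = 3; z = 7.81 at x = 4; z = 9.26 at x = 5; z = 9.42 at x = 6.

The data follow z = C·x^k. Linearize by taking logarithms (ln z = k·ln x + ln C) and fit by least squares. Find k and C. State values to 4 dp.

Linearized form: ln z = k·ln x + ln C. From the 6 transformed points,
Over the data: Σln x = 6.5793, Σ(ln x)² = 9.4099, Σln z = 10.8394, Σln x·ln z = 13.5143.
Normal system: [[9.4099, 6.5793]; [6.5793, 6]]·[k, ln C]ᵀ = [13.5143, 10.8394]ᵀ.
Slope k = (n·Σln x·ln z − Σln x·Σln z)/(n·Σ(ln x)² − (Σln x)²) = (6·13.5143 − 6.5793·10.8394)/13.1729 = 0.74171; ln C = (Σln z − k·Σln x)/n = 0.99326, so C = exp(0.99326) = 2.70002.

k = 0.7417, C = 2.7000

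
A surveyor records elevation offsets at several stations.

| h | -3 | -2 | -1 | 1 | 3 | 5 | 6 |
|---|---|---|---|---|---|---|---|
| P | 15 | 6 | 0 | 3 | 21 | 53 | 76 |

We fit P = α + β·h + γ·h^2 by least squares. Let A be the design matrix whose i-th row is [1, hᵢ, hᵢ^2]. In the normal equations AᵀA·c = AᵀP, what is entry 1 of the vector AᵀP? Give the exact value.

Entry 1 ↔ basis 1, so (AᵀP)_{1} = Σᵢ Pᵢ = (1)·(15) + (1)·(6) + (1)·(0) + (1)·(3) + (1)·(21) + (1)·(53) + (1)·(76) = 174.

174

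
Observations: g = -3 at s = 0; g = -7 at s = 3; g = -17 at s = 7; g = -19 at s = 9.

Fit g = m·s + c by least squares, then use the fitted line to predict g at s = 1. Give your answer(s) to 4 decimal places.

ĝ = -4.3846

Compute the Gram sums: Σs·s = 139, Σs = 19, Σ1 = 4.
Right-hand side: Σs·g = -311, Σg = -46.
Determinant 139·4 − 19² = 195.
m = ((-311)·4 − 19·(-46))/195 = -74/39; c = (139·(-46) − 19·(-311))/195 = -97/39.
At s = 1: ĝ = (-74/39)·(1) + (-97/39)·(1) = -57/13.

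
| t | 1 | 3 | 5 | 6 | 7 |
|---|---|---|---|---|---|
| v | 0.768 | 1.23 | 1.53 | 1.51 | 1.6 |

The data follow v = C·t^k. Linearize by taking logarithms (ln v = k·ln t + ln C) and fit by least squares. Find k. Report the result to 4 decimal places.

k = 0.3835

Taking logs, ln v = k·ln t + ln C, so regress ln v on ln t.
XᵀX = [[10.7942, 6.4457]; [6.4457, 5]], rhs = [2.5649, 1.2504]ᵀ  (here Σln t = 6.4457, Σ(ln t)² = 10.7942, Σln v = 1.2504, Σln t·ln v = 2.5649).
Slope k = (n·Σln t·ln v − Σln t·Σln v)/(n·Σ(ln t)² − (Σln t)²) = (5·2.5649 − 6.4457·1.2504)/12.4237 = 0.38349; ln C = (Σln v − k·Σln t)/n = -0.24429.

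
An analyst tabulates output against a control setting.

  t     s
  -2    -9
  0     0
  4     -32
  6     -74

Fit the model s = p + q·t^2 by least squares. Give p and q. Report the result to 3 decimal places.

p = -0.143, q = -2.043

XᵀX·[p, q]ᵀ = Xᵀs reads: 4·p + 56·q = -115;  56·p + 1568·q = -3212.
(Σ1 = 4, Σt^2 = 56, Σt^2·t^2 = 1568, Σs = -115, Σt^2·s = -3212.)
Eliminating q: 1568·(row 1) − 56·(row 2) gives 3136·p = 1568·(-115) − 56·(-3212) = -448, so p = -1/7.
Then q = ((-3212) − 56·(-1/7))/1568 = -801/392.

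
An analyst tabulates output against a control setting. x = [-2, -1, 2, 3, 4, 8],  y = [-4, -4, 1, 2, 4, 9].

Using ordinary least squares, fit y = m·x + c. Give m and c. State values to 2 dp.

m = 1.37, c = -1.86

The normal equations are: 98·m + 14·c = 108;  14·m + 6·c = 8.
(Σx·x = 98, Σx = 14, Σ1 = 6, Σx·y = 108, Σy = 8.)
det = 98·6 − 14² = 392.
m = (108·6 − 14·8)/392 = 67/49; c = (98·8 − 14·108)/392 = -13/7.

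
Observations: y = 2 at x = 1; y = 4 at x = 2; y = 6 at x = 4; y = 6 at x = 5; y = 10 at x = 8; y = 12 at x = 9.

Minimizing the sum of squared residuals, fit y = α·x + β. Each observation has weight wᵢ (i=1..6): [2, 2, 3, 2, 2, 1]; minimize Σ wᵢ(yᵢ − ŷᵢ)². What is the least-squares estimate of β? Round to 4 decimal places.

β = 1.2040

Forming MᵀWM = [[317, 53]; [53, 12]] and MᵀWy = [420, 74]ᵀ gives MᵀWM·[α, β]ᵀ = MᵀWy.
Determinant 317·12 − 53² = 995.
α = (420·12 − 53·74)/995 = 1118/995; β = (317·74 − 53·420)/995 = 1198/995.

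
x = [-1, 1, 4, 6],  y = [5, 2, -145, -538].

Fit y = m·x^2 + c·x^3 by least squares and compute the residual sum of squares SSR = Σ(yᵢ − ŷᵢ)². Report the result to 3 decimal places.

Compute the Gram sums: Σx^2·x^2 = 1554, Σx^2·x^3 = 8800, Σx^3·x^3 = 50754.
Moment sums: Σx^2·y = -21681, Σx^3·y = -125491.
So AᵀA·[m, c]ᵀ = Aᵀy: [[1554, 8800]; [8800, 50754]]·[m, c]ᵀ = [-21681, -125491]ᵀ.
Eliminating c: 50754·(row 1) − 8800·(row 2) gives 1431716·m = 50754·(-21681) − 8800·(-125491) = 3923326, so m = 178333/65078.
Then c = ((-125491) − 8800·(178333/65078))/50754 = -2110107/715858.
Residuals: -246240/357929, 790080/357929, -69585/357929, 15820/357929; SSR = 1927625/357929.

SSR = 5.385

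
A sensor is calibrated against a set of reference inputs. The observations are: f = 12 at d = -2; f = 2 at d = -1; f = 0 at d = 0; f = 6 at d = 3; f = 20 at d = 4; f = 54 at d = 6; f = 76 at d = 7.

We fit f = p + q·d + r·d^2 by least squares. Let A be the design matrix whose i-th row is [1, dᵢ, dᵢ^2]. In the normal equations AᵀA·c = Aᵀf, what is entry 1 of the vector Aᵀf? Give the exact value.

Entry 1 ↔ basis 1, so (Aᵀf)_{1} = Σᵢ fᵢ = (1)·(12) + (1)·(2) + (1)·(0) + (1)·(6) + (1)·(20) + (1)·(54) + (1)·(76) = 170.

170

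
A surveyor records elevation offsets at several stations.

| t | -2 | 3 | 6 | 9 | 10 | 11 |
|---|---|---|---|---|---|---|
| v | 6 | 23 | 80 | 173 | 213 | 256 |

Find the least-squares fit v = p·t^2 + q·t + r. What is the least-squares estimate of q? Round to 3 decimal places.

q = 1.298

Normal-equation sums: Σt^2·t^2 = 32595, Σt^2·t = 3295, Σt^2 = 351, Σt·t = 351, Σt = 37, Σ1 = 6.
And Σt^2·v = 69400, Σt·v = 7040, Σv = 751.
So XᵀX·[p, q, r]ᵀ = Xᵀv: [[32595, 3295, 351]; [3295, 351, 37]; [351, 37, 6]]·[p, q, r]ᵀ = [69400, 7040, 751]ᵀ.
Inverting the 3×3 Gram matrix, [p, q, r]ᵀ = [404949/203524, 15545/11972, 77635/101762]ᵀ.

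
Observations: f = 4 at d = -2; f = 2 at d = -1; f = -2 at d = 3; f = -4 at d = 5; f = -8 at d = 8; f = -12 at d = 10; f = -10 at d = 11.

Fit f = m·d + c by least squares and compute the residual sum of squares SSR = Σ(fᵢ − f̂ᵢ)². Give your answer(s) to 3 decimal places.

SSR = 5.644

The normal equations are: 324·m + 34·c = -330;  34·m + 7·c = -30.
(Σd·d = 324, Σd = 34, Σ1 = 7, Σd·f = -330, Σf = -30.)
Δ = 324·7 − 34² = 1112.
m = ((-330)·7 − 34·(-30))/1112 = -645/556; c = (324·(-30) − 34·(-330))/1112 = 375/278.
Residuals: 46/139, -283/556, 73/556, 251/556, -19/278, -243/139, 785/556; SSR = 1569/278.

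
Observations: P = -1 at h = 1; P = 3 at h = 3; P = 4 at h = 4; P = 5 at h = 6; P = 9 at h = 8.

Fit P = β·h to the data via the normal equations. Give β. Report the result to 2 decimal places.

β = 1.00

XᵀX·[β]ᵀ = XᵀP reads: 126·β = 126.
(Σh·h = 126, Σh·P = 126.)
β = 126/126 = 1.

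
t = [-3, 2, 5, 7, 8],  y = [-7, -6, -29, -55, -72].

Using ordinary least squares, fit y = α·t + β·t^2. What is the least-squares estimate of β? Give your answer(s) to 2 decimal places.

Setting ∂/∂α … = 0 gives: 151·α + 961·β = -1097;  961·α + 7219·β = -8115.
(Σt·t = 151, Σt·t^2 = 961, Σt^2·t^2 = 7219, Σt·y = -1097, Σt^2·y = -8115.)
Determinant 151·7219 − 961² = 166548.
α = ((-1097)·7219 − 961·(-8115))/166548 = -30182/41637; β = (151·(-8115) − 961·(-1097))/166548 = -42787/41637.

β = -1.03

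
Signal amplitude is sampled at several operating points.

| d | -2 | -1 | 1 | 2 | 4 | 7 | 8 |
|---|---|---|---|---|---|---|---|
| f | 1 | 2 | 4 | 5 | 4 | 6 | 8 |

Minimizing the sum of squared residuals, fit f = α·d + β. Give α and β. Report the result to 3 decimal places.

α = 0.578, β = 2.716

Entries of XᵀX: Σd·d = 139, Σd = 19, Σ1 = 7.
For Xᵀf: Σd·f = 132, Σf = 30.
So XᵀX·[α, β]ᵀ = Xᵀf: [[139, 19]; [19, 7]]·[α, β]ᵀ = [132, 30]ᵀ.
det = 139·7 − 19² = 612.
α = (132·7 − 19·30)/612 = 59/102; β = (139·30 − 19·132)/612 = 277/102.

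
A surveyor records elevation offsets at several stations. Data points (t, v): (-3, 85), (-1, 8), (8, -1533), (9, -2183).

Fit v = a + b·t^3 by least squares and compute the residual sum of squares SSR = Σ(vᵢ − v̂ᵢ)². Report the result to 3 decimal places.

SSR = 1.383

Forming AᵀA = [[4, 1213]; [1213, 794315]] and Aᵀv = [-3623, -2378606]ᵀ gives AᵀA·[a, b]ᵀ = Aᵀv.
det = 4·794315 − 1213² = 1705891.
a = ((-3623)·794315 − 1213·(-2378606))/1705891 = 7445833/1705891; b = (4·(-2378606) − 1213·(-3623))/1705891 = -5119725/1705891.
Residuals: -677673/1705891, 1081570/1705891, -1277536/1705891, 873639/1705891; SSR = 2359106/1705891.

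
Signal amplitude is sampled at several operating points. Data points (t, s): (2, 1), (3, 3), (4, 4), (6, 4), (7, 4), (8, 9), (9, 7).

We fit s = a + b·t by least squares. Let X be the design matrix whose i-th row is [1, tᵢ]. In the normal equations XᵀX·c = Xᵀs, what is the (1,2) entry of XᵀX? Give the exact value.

39

Row 1 ↔ basis 1, column 2 ↔ basis t, so (XᵀX)_{1,2} = Σᵢ t = (1)·(2) + (1)·(3) + (1)·(4) + (1)·(6) + (1)·(7) + (1)·(8) + (1)·(9) = 39.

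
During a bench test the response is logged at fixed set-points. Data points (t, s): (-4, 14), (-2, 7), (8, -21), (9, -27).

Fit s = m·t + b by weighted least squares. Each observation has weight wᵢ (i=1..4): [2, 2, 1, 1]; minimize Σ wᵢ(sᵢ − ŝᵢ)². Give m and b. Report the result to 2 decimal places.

m = -3.02, b = 1.52

Normal-equation sums: Σwᵢ·t·t = 185, Σwᵢ·t = 5, Σwᵢ·1 = 6.
Right-hand side: Σwᵢ·t·s = -551, Σwᵢ·s = -6.
So MᵀWM·[m, b]ᵀ = MᵀWs: [[185, 5]; [5, 6]]·[m, b]ᵀ = [-551, -6]ᵀ.
det = 185·6 − 5² = 1085.
m = ((-551)·6 − 5·(-6))/1085 = -468/155; b = (185·(-6) − 5·(-551))/1085 = 47/31.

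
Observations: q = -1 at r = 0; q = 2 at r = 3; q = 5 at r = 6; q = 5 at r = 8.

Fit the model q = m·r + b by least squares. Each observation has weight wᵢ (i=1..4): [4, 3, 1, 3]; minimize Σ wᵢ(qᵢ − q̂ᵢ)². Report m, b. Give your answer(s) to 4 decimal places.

m = 0.7710, b = -0.7336

Forming MᵀWM = [[255, 39]; [39, 11]] and MᵀWq = [168, 22]ᵀ gives MᵀWM·[m, b]ᵀ = MᵀWq.
Δ = 255·11 − 39² = 1284.
m = (168·11 − 39·22)/1284 = 165/214; b = (255·22 − 39·168)/1284 = -157/214.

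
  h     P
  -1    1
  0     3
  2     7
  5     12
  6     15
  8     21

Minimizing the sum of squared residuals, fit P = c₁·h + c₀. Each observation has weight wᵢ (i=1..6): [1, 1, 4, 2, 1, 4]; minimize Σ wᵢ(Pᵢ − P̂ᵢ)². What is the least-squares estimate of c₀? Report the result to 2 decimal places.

c₀ = 2.50

Entries of AᵀWA: Σwᵢ·h·h = 359, Σwᵢ·h = 55, Σwᵢ·1 = 13.
Moment sums: Σwᵢ·h·P = 937, Σwᵢ·P = 155.
AᵀWA·[c₁, c₀]ᵀ = AᵀWP becomes [[359, 55]; [55, 13]]·[c₁, c₀]ᵀ = [937, 155]ᵀ.
Δ = 359·13 − 55² = 1642.
c₁ = (937·13 − 55·155)/1642 = 1828/821; c₀ = (359·155 − 55·937)/1642 = 2055/821.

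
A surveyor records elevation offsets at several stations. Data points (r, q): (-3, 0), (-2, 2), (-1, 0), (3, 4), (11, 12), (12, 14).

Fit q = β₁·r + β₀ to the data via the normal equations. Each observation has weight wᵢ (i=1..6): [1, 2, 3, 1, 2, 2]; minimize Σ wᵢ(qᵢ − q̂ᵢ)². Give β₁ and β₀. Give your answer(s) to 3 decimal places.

With design matrix A, AᵀWA = [[559, 39]; [39, 11]] and AᵀWq = [604, 60]ᵀ.
Determinant 559·11 − 39² = 4628.
β₁ = (604·11 − 39·60)/4628 = 1076/1157; β₀ = (559·60 − 39·604)/4628 = 192/89.

β₁ = 0.930, β₀ = 2.157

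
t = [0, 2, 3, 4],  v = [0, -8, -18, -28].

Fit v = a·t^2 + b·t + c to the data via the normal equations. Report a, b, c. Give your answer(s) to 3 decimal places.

a = -1.364, b = -1.655, c = 0.109

Forming MᵀM = [[353, 99, 29]; [99, 29, 9]; [29, 9, 4]] and Mᵀv = [-642, -182, -54]ᵀ gives MᵀM·[a, b, c]ᵀ = Mᵀv.
Row-reducing yields a = -15/11, b = -91/55, c = 6/55.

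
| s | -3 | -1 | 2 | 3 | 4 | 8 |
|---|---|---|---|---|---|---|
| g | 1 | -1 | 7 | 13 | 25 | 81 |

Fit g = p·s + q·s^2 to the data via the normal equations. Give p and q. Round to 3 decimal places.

p = 2.173, q = 0.987

With design matrix A, AᵀA = [[103, 583]; [583, 4531]] and Aᵀg = [799, 5737]ᵀ.
Determinant 103·4531 − 583² = 126804.
p = (799·4531 − 583·5737)/126804 = 45933/21134; q = (103·5737 − 583·799)/126804 = 20849/21134.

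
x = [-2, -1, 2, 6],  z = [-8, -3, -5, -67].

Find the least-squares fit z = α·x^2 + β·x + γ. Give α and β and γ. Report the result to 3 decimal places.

Sums needed: Σx^2·x^2 = 1329, Σx^2·x = 215, Σx^2 = 45, Σx·x = 45, Σx = 5, Σ1 = 4.
Moment sums: Σx^2·z = -2467, Σx·z = -393, Σz = -83.
Inverting the 3×3 Gram matrix, [α, β, γ]ᵀ = [-2699/1336, 5423/6680, 643/668]ᵀ.

α = -2.020, β = 0.812, γ = 0.963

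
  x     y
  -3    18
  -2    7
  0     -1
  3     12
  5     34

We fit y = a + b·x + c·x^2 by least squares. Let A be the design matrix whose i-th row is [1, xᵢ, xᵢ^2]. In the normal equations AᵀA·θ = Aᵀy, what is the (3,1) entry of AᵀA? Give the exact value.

Row 3 ↔ basis x^2, column 1 ↔ basis 1, so (AᵀA)_{3,1} = Σᵢ x^2 = (9)·(1) + (4)·(1) + (0)·(1) + (9)·(1) + (25)·(1) = 47.

47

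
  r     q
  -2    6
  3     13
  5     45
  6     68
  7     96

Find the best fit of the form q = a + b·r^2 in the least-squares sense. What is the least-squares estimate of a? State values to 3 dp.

The normal equations are: 5·a + 123·b = 228;  123·a + 4419·b = 8418.
Determinant 5·4419 − 123² = 6966.
a = (228·4419 − 123·8418)/6966 = -1549/387; b = (5·8418 − 123·228)/6966 = 2341/1161.

a = -4.003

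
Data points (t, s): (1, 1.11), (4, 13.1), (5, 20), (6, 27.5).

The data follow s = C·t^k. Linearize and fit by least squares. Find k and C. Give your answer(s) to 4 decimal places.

Taking logs, ln s = k·ln t + ln C, so regress ln s on ln t.
Σln t = 4.7875, Σ(ln t)² = 7.7225, Σln s = 8.9869, Σln t·ln s = 14.3261.
Equations: 7.7225·k + 4.7875·ln C = 14.3261;  4.7875·k + 4·ln C = 8.9869.
Slope k = (n·Σln t·ln s − Σln t·Σln s)/(n·Σ(ln t)² − (Σln t)²) = (4·14.3261 − 4.7875·8.9869)/7.9699 = 1.79168; ln C = (Σln s − k·Σln t)/n = 0.10231, so C = exp(0.10231) = 1.10772.

k = 1.7917, C = 1.1077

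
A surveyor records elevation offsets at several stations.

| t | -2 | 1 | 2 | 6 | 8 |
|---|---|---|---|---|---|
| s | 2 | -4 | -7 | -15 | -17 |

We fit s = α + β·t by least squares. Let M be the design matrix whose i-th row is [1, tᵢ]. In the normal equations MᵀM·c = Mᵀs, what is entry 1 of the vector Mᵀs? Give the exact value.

-41

Entry 1 ↔ basis 1, so (Mᵀs)_{1} = Σᵢ sᵢ = (1)·(2) + (1)·(-4) + (1)·(-7) + (1)·(-15) + (1)·(-17) = -41.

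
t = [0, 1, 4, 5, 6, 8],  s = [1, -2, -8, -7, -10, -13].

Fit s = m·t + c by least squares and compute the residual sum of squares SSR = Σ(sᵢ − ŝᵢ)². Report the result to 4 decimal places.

SSR = 4.6087

With design matrix A, AᵀA = [[142, 24]; [24, 6]] and Aᵀs = [-233, -39]ᵀ.
Determinant 142·6 − 24² = 276.
m = ((-233)·6 − 24·(-39))/276 = -77/46; c = (142·(-39) − 24·(-233))/276 = 9/46.
Residuals: 37/46, -12/23, -3/2, 27/23, -7/46, 9/46; SSR = 106/23.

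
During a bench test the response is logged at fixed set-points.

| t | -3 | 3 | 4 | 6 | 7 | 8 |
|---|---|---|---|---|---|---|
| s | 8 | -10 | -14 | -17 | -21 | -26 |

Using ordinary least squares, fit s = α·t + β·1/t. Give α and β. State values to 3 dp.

α = -3.100, β = 0.045

Forming MᵀM = [[183, 6]; [6, 1093/3136]] and Mᵀs = [-567, -223/12]ᵀ gives MᵀM·[α, β]ᵀ = Mᵀs.
Determinant 183·(1093/3136) − 6² = 87123/3136.
α = ((-567)·(1093/3136) − 6·(-223/12))/(87123/3136) = -270067/87123; β = (183·(-223/12) − 6·(-567))/(87123/3136) = 3920/87123.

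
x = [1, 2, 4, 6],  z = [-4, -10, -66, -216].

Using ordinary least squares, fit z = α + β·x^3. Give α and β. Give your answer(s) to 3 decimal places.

Entries of AᵀA: Σ1 = 4, Σx^3 = 289, Σx^3·x^3 = 50817.
And Σz = -296, Σx^3·z = -50964.
So AᵀA·[α, β]ᵀ = Aᵀz: [[4, 289]; [289, 50817]]·[α, β]ᵀ = [-296, -50964]ᵀ.
Determinant 4·50817 − 289² = 119747.
α = ((-296)·50817 − 289·(-50964))/119747 = -313236/119747; β = (4·(-50964) − 289·(-296))/119747 = -118312/119747.

α = -2.616, β = -0.988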